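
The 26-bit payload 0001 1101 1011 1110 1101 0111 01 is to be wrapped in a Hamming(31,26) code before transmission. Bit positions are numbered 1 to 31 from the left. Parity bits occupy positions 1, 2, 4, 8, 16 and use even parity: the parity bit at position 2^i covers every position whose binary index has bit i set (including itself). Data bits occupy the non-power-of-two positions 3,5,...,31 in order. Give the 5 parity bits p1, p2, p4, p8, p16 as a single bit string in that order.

Place data bits at non-power-of-two positions: b3=0, b5=0, b6=0, b7=1, b9=1, b10=1, b11=0, b12=1, b13=1, b14=0, b15=1, b17=1, b18=1, b19=1, b20=1, b21=0, b22=1, b23=1, b24=0, b25=1, b26=0, b27=1, b28=1, b29=1, b30=0, b31=1.
p1 = XOR of data positions {3,5,7,9,11,13,15,17,19,21,23,25,27,29,31} = 0⊕0⊕1⊕1⊕0⊕1⊕1⊕1⊕1⊕0⊕1⊕1⊕1⊕1⊕1 = 1
p2 = XOR of data positions {3,6,7,10,11,14,15,18,19,22,23,26,27,30,31} = 0⊕0⊕1⊕1⊕0⊕0⊕1⊕1⊕1⊕1⊕1⊕0⊕1⊕0⊕1 = 1
p4 = XOR of data positions {5,6,7,12,13,14,15,20,21,22,23,28,29,30,31} = 0⊕0⊕1⊕1⊕1⊕0⊕1⊕1⊕0⊕1⊕1⊕1⊕1⊕0⊕1 = 0
p8 = XOR of data positions {9,10,11,12,13,14,15,24,25,26,27,28,29,30,31} = 1⊕1⊕0⊕1⊕1⊕0⊕1⊕0⊕1⊕0⊕1⊕1⊕1⊕0⊕1 = 0
p16 = XOR of data positions {17,18,19,20,21,22,23,24,25,26,27,28,29,30,31} = 1⊕1⊕1⊕1⊕0⊕1⊕1⊕0⊕1⊕0⊕1⊕1⊕1⊕0⊕1 = 1
Parity bits p1,p2,p4,p8,p16 = 11001

11001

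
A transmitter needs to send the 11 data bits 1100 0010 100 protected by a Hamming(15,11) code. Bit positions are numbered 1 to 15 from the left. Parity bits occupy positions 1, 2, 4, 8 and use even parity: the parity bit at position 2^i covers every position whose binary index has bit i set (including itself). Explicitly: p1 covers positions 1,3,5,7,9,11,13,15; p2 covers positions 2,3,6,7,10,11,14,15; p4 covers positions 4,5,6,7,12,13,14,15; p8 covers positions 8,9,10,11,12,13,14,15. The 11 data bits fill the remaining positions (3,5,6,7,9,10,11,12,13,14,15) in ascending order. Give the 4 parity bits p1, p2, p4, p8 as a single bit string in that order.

0000

Place data bits at non-power-of-two positions: b3=1, b5=1, b6=0, b7=0, b9=0, b10=0, b11=1, b12=0, b13=1, b14=0, b15=0.
p1 = XOR of data positions {3,5,7,9,11,13,15} = 1⊕1⊕0⊕0⊕1⊕1⊕0 = 0
p2 = XOR of data positions {3,6,7,10,11,14,15} = 1⊕0⊕0⊕0⊕1⊕0⊕0 = 0
p4 = XOR of data positions {5,6,7,12,13,14,15} = 1⊕0⊕0⊕0⊕1⊕0⊕0 = 0
p8 = XOR of data positions {9,10,11,12,13,14,15} = 0⊕0⊕1⊕0⊕1⊕0⊕0 = 0
Parity bits p1,p2,p4,p8 = 0000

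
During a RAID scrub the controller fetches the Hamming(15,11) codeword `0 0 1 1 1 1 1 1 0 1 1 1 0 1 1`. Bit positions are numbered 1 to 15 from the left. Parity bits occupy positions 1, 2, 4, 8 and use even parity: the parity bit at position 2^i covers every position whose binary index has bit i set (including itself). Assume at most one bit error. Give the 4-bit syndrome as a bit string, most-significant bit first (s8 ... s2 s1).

0111

s1: b1⊕b3⊕b5⊕b7⊕b9⊕b11⊕b13⊕b15 = 0⊕1⊕1⊕1⊕0⊕1⊕0⊕1 = 1
s2: b2⊕b3⊕b6⊕b7⊕b10⊕b11⊕b14⊕b15 = 0⊕1⊕1⊕1⊕1⊕1⊕1⊕1 = 1
s4: b4⊕b5⊕b6⊕b7⊕b12⊕b13⊕b14⊕b15 = 1⊕1⊕1⊕1⊕1⊕0⊕1⊕1 = 1
s8: b8⊕b9⊕b10⊕b11⊕b12⊕b13⊕b14⊕b15 = 1⊕0⊕1⊕1⊕1⊕0⊕1⊕1 = 0
Syndrome (s8...s1) = 0111 → position 7.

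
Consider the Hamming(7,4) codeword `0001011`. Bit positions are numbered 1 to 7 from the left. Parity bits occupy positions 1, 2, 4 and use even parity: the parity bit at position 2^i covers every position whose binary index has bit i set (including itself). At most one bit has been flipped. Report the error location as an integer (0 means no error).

5

s1: b1⊕b3⊕b5⊕b7 = 0⊕0⊕0⊕1 = 1
s2: b2⊕b3⊕b6⊕b7 = 0⊕0⊕1⊕1 = 0
s4: b4⊕b5⊕b6⊕b7 = 1⊕0⊕1⊕1 = 1
Syndrome (s4...s1) = 101 → position 5.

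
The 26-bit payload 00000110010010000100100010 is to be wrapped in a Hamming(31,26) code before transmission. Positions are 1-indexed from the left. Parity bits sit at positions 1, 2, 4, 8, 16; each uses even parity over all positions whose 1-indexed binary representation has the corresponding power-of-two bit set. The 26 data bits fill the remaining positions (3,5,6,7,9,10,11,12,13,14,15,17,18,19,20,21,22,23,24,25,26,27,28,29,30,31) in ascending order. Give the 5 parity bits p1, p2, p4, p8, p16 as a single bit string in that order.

Place data bits at non-power-of-two positions: b3=0, b5=0, b6=0, b7=0, b9=0, b10=1, b11=1, b12=0, b13=0, b14=1, b15=0, b17=0, b18=1, b19=0, b20=0, b21=0, b22=0, b23=1, b24=0, b25=0, b26=1, b27=0, b28=0, b29=0, b30=1, b31=0.
p1 = XOR of data positions {3,5,7,9,11,13,15,17,19,21,23,25,27,29,31} = 0⊕0⊕0⊕0⊕1⊕0⊕0⊕0⊕0⊕0⊕1⊕0⊕0⊕0⊕0 = 0
p2 = XOR of data positions {3,6,7,10,11,14,15,18,19,22,23,26,27,30,31} = 0⊕0⊕0⊕1⊕1⊕1⊕0⊕1⊕0⊕0⊕1⊕1⊕0⊕1⊕0 = 1
p4 = XOR of data positions {5,6,7,12,13,14,15,20,21,22,23,28,29,30,31} = 0⊕0⊕0⊕0⊕0⊕1⊕0⊕0⊕0⊕0⊕1⊕0⊕0⊕1⊕0 = 1
p8 = XOR of data positions {9,10,11,12,13,14,15,24,25,26,27,28,29,30,31} = 0⊕1⊕1⊕0⊕0⊕1⊕0⊕0⊕0⊕1⊕0⊕0⊕0⊕1⊕0 = 1
p16 = XOR of data positions {17,18,19,20,21,22,23,24,25,26,27,28,29,30,31} = 0⊕1⊕0⊕0⊕0⊕0⊕1⊕0⊕0⊕1⊕0⊕0⊕0⊕1⊕0 = 0
Parity bits p1,p2,p4,p8,p16 = 01110

01110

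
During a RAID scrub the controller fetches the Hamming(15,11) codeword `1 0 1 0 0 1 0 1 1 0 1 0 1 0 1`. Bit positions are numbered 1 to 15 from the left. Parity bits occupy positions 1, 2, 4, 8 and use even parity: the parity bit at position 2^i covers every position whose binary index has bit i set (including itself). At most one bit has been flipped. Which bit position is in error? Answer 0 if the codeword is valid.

s1: b1⊕b3⊕b5⊕b7⊕b9⊕b11⊕b13⊕b15 = 1⊕1⊕0⊕0⊕1⊕1⊕1⊕1 = 0
s2: b2⊕b3⊕b6⊕b7⊕b10⊕b11⊕b14⊕b15 = 0⊕1⊕1⊕0⊕0⊕1⊕0⊕1 = 0
s4: b4⊕b5⊕b6⊕b7⊕b12⊕b13⊕b14⊕b15 = 0⊕0⊕1⊕0⊕0⊕1⊕0⊕1 = 1
s8: b8⊕b9⊕b10⊕b11⊕b12⊕b13⊕b14⊕b15 = 1⊕1⊕0⊕1⊕0⊕1⊕0⊕1 = 1
Syndrome (s8...s1) = 1100 → position 12.

12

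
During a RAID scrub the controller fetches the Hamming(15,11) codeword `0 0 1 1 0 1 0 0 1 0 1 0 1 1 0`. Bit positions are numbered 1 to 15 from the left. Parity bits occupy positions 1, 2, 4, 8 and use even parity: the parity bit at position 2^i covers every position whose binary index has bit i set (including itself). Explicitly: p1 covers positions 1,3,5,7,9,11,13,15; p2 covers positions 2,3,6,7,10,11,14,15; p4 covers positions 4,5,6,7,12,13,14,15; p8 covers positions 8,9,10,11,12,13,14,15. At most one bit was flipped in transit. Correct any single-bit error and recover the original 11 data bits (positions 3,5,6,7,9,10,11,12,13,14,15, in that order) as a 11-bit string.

10101010110

s1: b1⊕b3⊕b5⊕b7⊕b9⊕b11⊕b13⊕b15 = 0⊕1⊕0⊕0⊕1⊕1⊕1⊕0 = 0
s2: b2⊕b3⊕b6⊕b7⊕b10⊕b11⊕b14⊕b15 = 0⊕1⊕1⊕0⊕0⊕1⊕1⊕0 = 0
s4: b4⊕b5⊕b6⊕b7⊕b12⊕b13⊕b14⊕b15 = 1⊕0⊕1⊕0⊕0⊕1⊕1⊕0 = 0
s8: b8⊕b9⊕b10⊕b11⊕b12⊕b13⊕b14⊕b15 = 0⊕1⊕0⊕1⊕0⊕1⊕1⊕0 = 0
Syndrome (s8...s1) = 0000 → position 0 (no error).
No correction needed.
Data bits at positions 3,5,6,7,9,10,11,12,13,14,15: 10101010110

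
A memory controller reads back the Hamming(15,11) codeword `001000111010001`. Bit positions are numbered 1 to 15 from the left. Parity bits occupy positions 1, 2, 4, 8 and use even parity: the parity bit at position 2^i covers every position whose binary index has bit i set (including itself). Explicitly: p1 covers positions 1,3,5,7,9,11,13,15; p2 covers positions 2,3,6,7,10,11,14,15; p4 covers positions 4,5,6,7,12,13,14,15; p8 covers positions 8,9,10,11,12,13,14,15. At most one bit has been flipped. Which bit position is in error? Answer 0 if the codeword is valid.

1

s1: b1⊕b3⊕b5⊕b7⊕b9⊕b11⊕b13⊕b15 = 0⊕1⊕0⊕1⊕1⊕1⊕0⊕1 = 1
s2: b2⊕b3⊕b6⊕b7⊕b10⊕b11⊕b14⊕b15 = 0⊕1⊕0⊕1⊕0⊕1⊕0⊕1 = 0
s4: b4⊕b5⊕b6⊕b7⊕b12⊕b13⊕b14⊕b15 = 0⊕0⊕0⊕1⊕0⊕0⊕0⊕1 = 0
s8: b8⊕b9⊕b10⊕b11⊕b12⊕b13⊕b14⊕b15 = 1⊕1⊕0⊕1⊕0⊕0⊕0⊕1 = 0
Syndrome (s8...s1) = 0001 → position 1.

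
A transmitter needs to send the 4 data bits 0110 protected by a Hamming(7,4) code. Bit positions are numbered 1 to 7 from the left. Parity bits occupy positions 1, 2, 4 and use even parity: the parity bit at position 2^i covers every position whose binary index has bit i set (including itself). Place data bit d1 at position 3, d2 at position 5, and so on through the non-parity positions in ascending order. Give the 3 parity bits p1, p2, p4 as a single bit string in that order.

Place data bits at non-power-of-two positions: b3=0, b5=1, b6=1, b7=0.
p1 = XOR of data positions {3,5,7} = 0⊕1⊕0 = 1
p2 = XOR of data positions {3,6,7} = 0⊕1⊕0 = 1
p4 = XOR of data positions {5,6,7} = 1⊕1⊕0 = 0
Parity bits p1,p2,p4 = 110

110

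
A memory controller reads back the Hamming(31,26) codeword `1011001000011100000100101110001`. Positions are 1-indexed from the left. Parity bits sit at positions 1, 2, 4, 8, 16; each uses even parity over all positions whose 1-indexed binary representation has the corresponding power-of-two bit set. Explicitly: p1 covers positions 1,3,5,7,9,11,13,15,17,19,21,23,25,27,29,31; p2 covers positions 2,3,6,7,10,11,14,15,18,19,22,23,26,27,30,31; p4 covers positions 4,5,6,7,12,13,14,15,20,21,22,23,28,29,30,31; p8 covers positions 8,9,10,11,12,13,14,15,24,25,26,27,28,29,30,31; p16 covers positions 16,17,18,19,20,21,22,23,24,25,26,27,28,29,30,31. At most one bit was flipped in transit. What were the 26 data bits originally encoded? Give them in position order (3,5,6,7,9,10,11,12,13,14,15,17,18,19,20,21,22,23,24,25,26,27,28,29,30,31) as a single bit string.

s1: b1⊕b3⊕b5⊕b7⊕b9⊕b11⊕b13⊕b15⊕b17⊕b19⊕b21⊕b23⊕b25⊕b27⊕b29⊕b31 = 1⊕1⊕0⊕1⊕0⊕0⊕1⊕0⊕0⊕0⊕0⊕1⊕1⊕1⊕0⊕1 = 0
s2: b2⊕b3⊕b6⊕b7⊕b10⊕b11⊕b14⊕b15⊕b18⊕b19⊕b22⊕b23⊕b26⊕b27⊕b30⊕b31 = 0⊕1⊕0⊕1⊕0⊕0⊕1⊕0⊕0⊕0⊕0⊕1⊕1⊕1⊕0⊕1 = 1
s4: b4⊕b5⊕b6⊕b7⊕b12⊕b13⊕b14⊕b15⊕b20⊕b21⊕b22⊕b23⊕b28⊕b29⊕b30⊕b31 = 1⊕0⊕0⊕1⊕1⊕1⊕1⊕0⊕1⊕0⊕0⊕1⊕0⊕0⊕0⊕1 = 0
s8: b8⊕b9⊕b10⊕b11⊕b12⊕b13⊕b14⊕b15⊕b24⊕b25⊕b26⊕b27⊕b28⊕b29⊕b30⊕b31 = 0⊕0⊕0⊕0⊕1⊕1⊕1⊕0⊕0⊕1⊕1⊕1⊕0⊕0⊕0⊕1 = 1
s16: b16⊕b17⊕b18⊕b19⊕b20⊕b21⊕b22⊕b23⊕b24⊕b25⊕b26⊕b27⊕b28⊕b29⊕b30⊕b31 = 0⊕0⊕0⊕0⊕1⊕0⊕0⊕1⊕0⊕1⊕1⊕1⊕0⊕0⊕0⊕1 = 0
Syndrome (s16...s1) = 01010 → position 10.
Flip bit 10: corrected codeword = 1011001001011100000100101110001
Data bits at positions 3,5,6,7,9,10,11,12,13,14,15,17,18,19,20,21,22,23,24,25,26,27,28,29,30,31: 10010101110000100101110001

10010101110000100101110001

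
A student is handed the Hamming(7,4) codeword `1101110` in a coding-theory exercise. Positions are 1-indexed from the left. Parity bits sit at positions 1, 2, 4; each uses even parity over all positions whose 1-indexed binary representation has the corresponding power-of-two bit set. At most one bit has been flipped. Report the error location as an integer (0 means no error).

s1: b1⊕b3⊕b5⊕b7 = 1⊕0⊕1⊕0 = 0
s2: b2⊕b3⊕b6⊕b7 = 1⊕0⊕1⊕0 = 0
s4: b4⊕b5⊕b6⊕b7 = 1⊕1⊕1⊕0 = 1
Syndrome (s4...s1) = 100 → position 4.

4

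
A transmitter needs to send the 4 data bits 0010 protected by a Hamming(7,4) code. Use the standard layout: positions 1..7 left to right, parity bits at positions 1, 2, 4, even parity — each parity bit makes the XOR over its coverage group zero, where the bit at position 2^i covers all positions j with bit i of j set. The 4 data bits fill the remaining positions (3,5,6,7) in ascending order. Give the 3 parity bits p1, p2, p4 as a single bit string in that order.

011

Place data bits at non-power-of-two positions: b3=0, b5=0, b6=1, b7=0.
p1 = XOR of data positions {3,5,7} = 0⊕0⊕0 = 0
p2 = XOR of data positions {3,6,7} = 0⊕1⊕0 = 1
p4 = XOR of data positions {5,6,7} = 0⊕1⊕0 = 1
Parity bits p1,p2,p4 = 011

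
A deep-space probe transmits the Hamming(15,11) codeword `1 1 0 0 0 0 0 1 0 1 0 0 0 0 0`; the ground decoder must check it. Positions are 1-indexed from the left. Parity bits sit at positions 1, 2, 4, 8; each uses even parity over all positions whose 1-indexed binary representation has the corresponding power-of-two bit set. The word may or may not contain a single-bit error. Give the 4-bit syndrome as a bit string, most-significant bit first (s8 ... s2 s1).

s1: b1⊕b3⊕b5⊕b7⊕b9⊕b11⊕b13⊕b15 = 1⊕0⊕0⊕0⊕0⊕0⊕0⊕0 = 1
s2: b2⊕b3⊕b6⊕b7⊕b10⊕b11⊕b14⊕b15 = 1⊕0⊕0⊕0⊕1⊕0⊕0⊕0 = 0
s4: b4⊕b5⊕b6⊕b7⊕b12⊕b13⊕b14⊕b15 = 0⊕0⊕0⊕0⊕0⊕0⊕0⊕0 = 0
s8: b8⊕b9⊕b10⊕b11⊕b12⊕b13⊕b14⊕b15 = 1⊕0⊕1⊕0⊕0⊕0⊕0⊕0 = 0
Syndrome (s8...s1) = 0001 → position 1.

0001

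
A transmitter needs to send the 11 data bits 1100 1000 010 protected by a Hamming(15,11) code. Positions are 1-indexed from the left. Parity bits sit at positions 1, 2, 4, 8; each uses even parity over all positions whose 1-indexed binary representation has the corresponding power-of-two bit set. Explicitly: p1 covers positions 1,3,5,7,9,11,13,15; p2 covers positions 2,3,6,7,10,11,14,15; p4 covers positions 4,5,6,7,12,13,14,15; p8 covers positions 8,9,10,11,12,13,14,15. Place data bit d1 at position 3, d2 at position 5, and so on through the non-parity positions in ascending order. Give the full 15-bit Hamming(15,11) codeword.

101010001000010

Place data bits at non-power-of-two positions: b3=1, b5=1, b6=0, b7=0, b9=1, b10=0, b11=0, b12=0, b13=0, b14=1, b15=0.
p1 = XOR of data positions {3,5,7,9,11,13,15} = 1⊕1⊕0⊕1⊕0⊕0⊕0 = 1
p2 = XOR of data positions {3,6,7,10,11,14,15} = 1⊕0⊕0⊕0⊕0⊕1⊕0 = 0
p4 = XOR of data positions {5,6,7,12,13,14,15} = 1⊕0⊕0⊕0⊕0⊕1⊕0 = 0
p8 = XOR of data positions {9,10,11,12,13,14,15} = 1⊕0⊕0⊕0⊕0⊕1⊕0 = 0
Codeword b1..b15 = 101010001000010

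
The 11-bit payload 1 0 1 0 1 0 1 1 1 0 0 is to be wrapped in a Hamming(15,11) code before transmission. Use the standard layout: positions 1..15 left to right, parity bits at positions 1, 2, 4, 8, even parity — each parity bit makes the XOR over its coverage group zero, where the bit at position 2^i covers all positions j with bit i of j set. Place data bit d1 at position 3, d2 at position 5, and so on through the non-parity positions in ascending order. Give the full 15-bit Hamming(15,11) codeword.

011101001011100

Place data bits at non-power-of-two positions: b3=1, b5=0, b6=1, b7=0, b9=1, b10=0, b11=1, b12=1, b13=1, b14=0, b15=0.
p1 = XOR of data positions {3,5,7,9,11,13,15} = 1⊕0⊕0⊕1⊕1⊕1⊕0 = 0
p2 = XOR of data positions {3,6,7,10,11,14,15} = 1⊕1⊕0⊕0⊕1⊕0⊕0 = 1
p4 = XOR of data positions {5,6,7,12,13,14,15} = 0⊕1⊕0⊕1⊕1⊕0⊕0 = 1
p8 = XOR of data positions {9,10,11,12,13,14,15} = 1⊕0⊕1⊕1⊕1⊕0⊕0 = 0
Codeword b1..b15 = 011101001011100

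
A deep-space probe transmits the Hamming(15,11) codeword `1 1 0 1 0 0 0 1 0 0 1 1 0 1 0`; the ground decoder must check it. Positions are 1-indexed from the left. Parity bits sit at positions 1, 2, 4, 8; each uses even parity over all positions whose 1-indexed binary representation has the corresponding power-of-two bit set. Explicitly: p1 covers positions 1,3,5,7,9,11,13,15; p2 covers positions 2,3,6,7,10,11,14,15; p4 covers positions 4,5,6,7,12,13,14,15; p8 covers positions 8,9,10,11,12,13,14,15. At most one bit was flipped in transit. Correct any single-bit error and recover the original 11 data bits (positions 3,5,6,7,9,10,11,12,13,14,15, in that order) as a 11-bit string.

s1: b1⊕b3⊕b5⊕b7⊕b9⊕b11⊕b13⊕b15 = 1⊕0⊕0⊕0⊕0⊕1⊕0⊕0 = 0
s2: b2⊕b3⊕b6⊕b7⊕b10⊕b11⊕b14⊕b15 = 1⊕0⊕0⊕0⊕0⊕1⊕1⊕0 = 1
s4: b4⊕b5⊕b6⊕b7⊕b12⊕b13⊕b14⊕b15 = 1⊕0⊕0⊕0⊕1⊕0⊕1⊕0 = 1
s8: b8⊕b9⊕b10⊕b11⊕b12⊕b13⊕b14⊕b15 = 1⊕0⊕0⊕1⊕1⊕0⊕1⊕0 = 0
Syndrome (s8...s1) = 0110 → position 6.
Flip bit 6: corrected codeword = 110101010011010
Data bits at positions 3,5,6,7,9,10,11,12,13,14,15: 00100011010

00100011010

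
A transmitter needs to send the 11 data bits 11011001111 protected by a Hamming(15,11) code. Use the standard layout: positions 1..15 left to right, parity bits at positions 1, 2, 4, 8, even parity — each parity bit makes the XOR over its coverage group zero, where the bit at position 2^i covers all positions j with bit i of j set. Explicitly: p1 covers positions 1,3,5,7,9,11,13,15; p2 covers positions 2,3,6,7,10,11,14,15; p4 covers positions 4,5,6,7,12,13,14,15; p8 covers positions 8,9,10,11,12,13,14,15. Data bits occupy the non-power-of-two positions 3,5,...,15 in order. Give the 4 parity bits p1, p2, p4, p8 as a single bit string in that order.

0001

Place data bits at non-power-of-two positions: b3=1, b5=1, b6=0, b7=1, b9=1, b10=0, b11=0, b12=1, b13=1, b14=1, b15=1.
p1 = XOR of data positions {3,5,7,9,11,13,15} = 1⊕1⊕1⊕1⊕0⊕1⊕1 = 0
p2 = XOR of data positions {3,6,7,10,11,14,15} = 1⊕0⊕1⊕0⊕0⊕1⊕1 = 0
p4 = XOR of data positions {5,6,7,12,13,14,15} = 1⊕0⊕1⊕1⊕1⊕1⊕1 = 0
p8 = XOR of data positions {9,10,11,12,13,14,15} = 1⊕0⊕0⊕1⊕1⊕1⊕1 = 1
Parity bits p1,p2,p4,p8 = 0001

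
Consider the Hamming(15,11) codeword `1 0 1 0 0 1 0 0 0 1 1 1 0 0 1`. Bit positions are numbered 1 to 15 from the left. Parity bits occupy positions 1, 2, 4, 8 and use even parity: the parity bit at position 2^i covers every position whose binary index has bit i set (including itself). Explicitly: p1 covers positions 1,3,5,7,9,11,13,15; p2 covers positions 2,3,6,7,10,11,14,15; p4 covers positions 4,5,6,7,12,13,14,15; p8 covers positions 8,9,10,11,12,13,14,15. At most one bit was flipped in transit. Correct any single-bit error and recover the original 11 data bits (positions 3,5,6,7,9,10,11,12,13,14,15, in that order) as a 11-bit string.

s1: b1⊕b3⊕b5⊕b7⊕b9⊕b11⊕b13⊕b15 = 1⊕1⊕0⊕0⊕0⊕1⊕0⊕1 = 0
s2: b2⊕b3⊕b6⊕b7⊕b10⊕b11⊕b14⊕b15 = 0⊕1⊕1⊕0⊕1⊕1⊕0⊕1 = 1
s4: b4⊕b5⊕b6⊕b7⊕b12⊕b13⊕b14⊕b15 = 0⊕0⊕1⊕0⊕1⊕0⊕0⊕1 = 1
s8: b8⊕b9⊕b10⊕b11⊕b12⊕b13⊕b14⊕b15 = 0⊕0⊕1⊕1⊕1⊕0⊕0⊕1 = 0
Syndrome (s8...s1) = 0110 → position 6.
Flip bit 6: corrected codeword = 101000000111001
Data bits at positions 3,5,6,7,9,10,11,12,13,14,15: 10000111001

10000111001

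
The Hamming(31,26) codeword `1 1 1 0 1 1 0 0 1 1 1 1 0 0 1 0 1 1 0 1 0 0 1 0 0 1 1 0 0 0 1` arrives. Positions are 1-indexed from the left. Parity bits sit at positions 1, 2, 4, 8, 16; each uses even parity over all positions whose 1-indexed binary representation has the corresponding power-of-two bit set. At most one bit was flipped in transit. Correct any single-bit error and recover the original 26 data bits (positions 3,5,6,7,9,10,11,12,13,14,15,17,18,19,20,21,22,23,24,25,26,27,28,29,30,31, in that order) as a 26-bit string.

s1: b1⊕b3⊕b5⊕b7⊕b9⊕b11⊕b13⊕b15⊕b17⊕b19⊕b21⊕b23⊕b25⊕b27⊕b29⊕b31 = 1⊕1⊕1⊕0⊕1⊕1⊕0⊕1⊕1⊕0⊕0⊕1⊕0⊕1⊕0⊕1 = 0
s2: b2⊕b3⊕b6⊕b7⊕b10⊕b11⊕b14⊕b15⊕b18⊕b19⊕b22⊕b23⊕b26⊕b27⊕b30⊕b31 = 1⊕1⊕1⊕0⊕1⊕1⊕0⊕1⊕1⊕0⊕0⊕1⊕1⊕1⊕0⊕1 = 1
s4: b4⊕b5⊕b6⊕b7⊕b12⊕b13⊕b14⊕b15⊕b20⊕b21⊕b22⊕b23⊕b28⊕b29⊕b30⊕b31 = 0⊕1⊕1⊕0⊕1⊕0⊕0⊕1⊕1⊕0⊕0⊕1⊕0⊕0⊕0⊕1 = 1
s8: b8⊕b9⊕b10⊕b11⊕b12⊕b13⊕b14⊕b15⊕b24⊕b25⊕b26⊕b27⊕b28⊕b29⊕b30⊕b31 = 0⊕1⊕1⊕1⊕1⊕0⊕0⊕1⊕0⊕0⊕1⊕1⊕0⊕0⊕0⊕1 = 0
s16: b16⊕b17⊕b18⊕b19⊕b20⊕b21⊕b22⊕b23⊕b24⊕b25⊕b26⊕b27⊕b28⊕b29⊕b30⊕b31 = 0⊕1⊕1⊕0⊕1⊕0⊕0⊕1⊕0⊕0⊕1⊕1⊕0⊕0⊕0⊕1 = 1
Syndrome (s16...s1) = 10110 → position 22.
Flip bit 22: corrected codeword = 1110110011110010110101100110001
Data bits at positions 3,5,6,7,9,10,11,12,13,14,15,17,18,19,20,21,22,23,24,25,26,27,28,29,30,31: 11101111001110101100110001

11101111001110101100110001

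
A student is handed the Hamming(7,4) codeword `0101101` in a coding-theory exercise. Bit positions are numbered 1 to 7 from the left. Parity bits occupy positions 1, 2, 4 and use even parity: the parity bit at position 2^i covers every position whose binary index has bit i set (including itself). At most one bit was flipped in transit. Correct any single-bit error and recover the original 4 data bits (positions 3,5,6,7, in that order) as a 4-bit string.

0101

s1: b1⊕b3⊕b5⊕b7 = 0⊕0⊕1⊕1 = 0
s2: b2⊕b3⊕b6⊕b7 = 1⊕0⊕0⊕1 = 0
s4: b4⊕b5⊕b6⊕b7 = 1⊕1⊕0⊕1 = 1
Syndrome (s4...s1) = 100 → position 4.
Flip bit 4: corrected codeword = 0100101
Data bits at positions 3,5,6,7: 0101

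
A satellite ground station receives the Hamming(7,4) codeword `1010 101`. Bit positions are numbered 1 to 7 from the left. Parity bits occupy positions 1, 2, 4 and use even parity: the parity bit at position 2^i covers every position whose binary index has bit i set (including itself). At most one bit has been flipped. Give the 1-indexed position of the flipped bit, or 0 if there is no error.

0

s1: b1⊕b3⊕b5⊕b7 = 1⊕1⊕1⊕1 = 0
s2: b2⊕b3⊕b6⊕b7 = 0⊕1⊕0⊕1 = 0
s4: b4⊕b5⊕b6⊕b7 = 0⊕1⊕0⊕1 = 0
Syndrome (s4...s1) = 000 → position 0 (no error).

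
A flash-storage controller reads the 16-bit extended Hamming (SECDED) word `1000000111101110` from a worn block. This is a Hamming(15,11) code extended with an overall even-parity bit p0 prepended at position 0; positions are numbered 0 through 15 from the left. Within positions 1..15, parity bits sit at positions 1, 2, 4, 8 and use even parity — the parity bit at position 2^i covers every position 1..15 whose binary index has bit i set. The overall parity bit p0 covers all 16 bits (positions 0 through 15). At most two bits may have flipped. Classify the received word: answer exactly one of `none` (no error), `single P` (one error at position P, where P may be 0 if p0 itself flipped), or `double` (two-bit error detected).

s1: b1⊕b3⊕b5⊕b7⊕b9⊕b11⊕b13⊕b15 = 0⊕0⊕0⊕1⊕1⊕0⊕1⊕0 = 1
s2: b2⊕b3⊕b6⊕b7⊕b10⊕b11⊕b14⊕b15 = 0⊕0⊕0⊕1⊕1⊕0⊕1⊕0 = 1
s4: b4⊕b5⊕b6⊕b7⊕b12⊕b13⊕b14⊕b15 = 0⊕0⊕0⊕1⊕1⊕1⊕1⊕0 = 0
s8: b8⊕b9⊕b10⊕b11⊕b12⊕b13⊕b14⊕b15 = 1⊕1⊕1⊕0⊕1⊕1⊕1⊕0 = 0
Syndrome (s8...s1) = 0011 → position 3.
Overall parity (XOR of all 16 bits, including p0): 1⊕0⊕0⊕0⊕0⊕0⊕0⊕1⊕1⊕1⊕1⊕0⊕1⊕1⊕1⊕0 = 0
Overall=0, syndrome position=3 → double-bit error detected (uncorrectable).

double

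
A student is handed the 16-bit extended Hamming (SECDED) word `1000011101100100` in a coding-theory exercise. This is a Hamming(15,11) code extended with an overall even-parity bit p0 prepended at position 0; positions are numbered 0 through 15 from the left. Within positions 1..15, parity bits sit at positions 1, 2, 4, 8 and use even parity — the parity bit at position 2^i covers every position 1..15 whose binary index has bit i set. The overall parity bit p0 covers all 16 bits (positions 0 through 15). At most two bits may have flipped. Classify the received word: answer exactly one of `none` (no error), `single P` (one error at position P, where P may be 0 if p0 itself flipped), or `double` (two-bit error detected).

s1: b1⊕b3⊕b5⊕b7⊕b9⊕b11⊕b13⊕b15 = 0⊕0⊕1⊕1⊕1⊕0⊕1⊕0 = 0
s2: b2⊕b3⊕b6⊕b7⊕b10⊕b11⊕b14⊕b15 = 0⊕0⊕1⊕1⊕1⊕0⊕0⊕0 = 1
s4: b4⊕b5⊕b6⊕b7⊕b12⊕b13⊕b14⊕b15 = 0⊕1⊕1⊕1⊕0⊕1⊕0⊕0 = 0
s8: b8⊕b9⊕b10⊕b11⊕b12⊕b13⊕b14⊕b15 = 0⊕1⊕1⊕0⊕0⊕1⊕0⊕0 = 1
Syndrome (s8...s1) = 1010 → position 10.
Overall parity (XOR of all 16 bits, including p0): 1⊕0⊕0⊕0⊕0⊕1⊕1⊕1⊕0⊕1⊕1⊕0⊕0⊕1⊕0⊕0 = 1
Overall=1, syndrome position=10 → single-bit error at position 10.

single 10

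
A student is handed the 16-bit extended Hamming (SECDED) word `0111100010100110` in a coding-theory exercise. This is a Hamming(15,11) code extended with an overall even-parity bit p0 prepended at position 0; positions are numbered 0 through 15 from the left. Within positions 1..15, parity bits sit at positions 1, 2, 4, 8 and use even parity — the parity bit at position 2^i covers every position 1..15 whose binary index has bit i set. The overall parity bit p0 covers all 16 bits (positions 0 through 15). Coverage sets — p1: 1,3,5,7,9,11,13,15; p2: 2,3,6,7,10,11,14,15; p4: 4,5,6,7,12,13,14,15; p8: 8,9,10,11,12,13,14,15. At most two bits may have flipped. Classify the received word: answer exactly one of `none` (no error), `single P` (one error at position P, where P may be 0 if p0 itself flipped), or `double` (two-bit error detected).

s1: b1⊕b3⊕b5⊕b7⊕b9⊕b11⊕b13⊕b15 = 1⊕1⊕0⊕0⊕0⊕0⊕1⊕0 = 1
s2: b2⊕b3⊕b6⊕b7⊕b10⊕b11⊕b14⊕b15 = 1⊕1⊕0⊕0⊕1⊕0⊕1⊕0 = 0
s4: b4⊕b5⊕b6⊕b7⊕b12⊕b13⊕b14⊕b15 = 1⊕0⊕0⊕0⊕0⊕1⊕1⊕0 = 1
s8: b8⊕b9⊕b10⊕b11⊕b12⊕b13⊕b14⊕b15 = 1⊕0⊕1⊕0⊕0⊕1⊕1⊕0 = 0
Syndrome (s8...s1) = 0101 → position 5.
Overall parity (XOR of all 16 bits, including p0): 0⊕1⊕1⊕1⊕1⊕0⊕0⊕0⊕1⊕0⊕1⊕0⊕0⊕1⊕1⊕0 = 0
Overall=0, syndrome position=5 → double-bit error detected (uncorrectable).

double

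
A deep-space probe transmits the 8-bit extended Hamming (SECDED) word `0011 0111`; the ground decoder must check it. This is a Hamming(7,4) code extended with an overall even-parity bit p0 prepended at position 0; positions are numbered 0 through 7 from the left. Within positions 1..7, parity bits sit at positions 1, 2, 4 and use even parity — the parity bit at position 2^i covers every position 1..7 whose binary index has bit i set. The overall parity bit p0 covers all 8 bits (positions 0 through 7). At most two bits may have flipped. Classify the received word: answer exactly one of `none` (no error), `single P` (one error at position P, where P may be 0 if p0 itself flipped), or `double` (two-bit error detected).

single 5

s1: b1⊕b3⊕b5⊕b7 = 0⊕1⊕1⊕1 = 1
s2: b2⊕b3⊕b6⊕b7 = 1⊕1⊕1⊕1 = 0
s4: b4⊕b5⊕b6⊕b7 = 0⊕1⊕1⊕1 = 1
Syndrome (s4...s1) = 101 → position 5.
Overall parity (XOR of all 8 bits, including p0): 0⊕0⊕1⊕1⊕0⊕1⊕1⊕1 = 1
Overall=1, syndrome position=5 → single-bit error at position 5.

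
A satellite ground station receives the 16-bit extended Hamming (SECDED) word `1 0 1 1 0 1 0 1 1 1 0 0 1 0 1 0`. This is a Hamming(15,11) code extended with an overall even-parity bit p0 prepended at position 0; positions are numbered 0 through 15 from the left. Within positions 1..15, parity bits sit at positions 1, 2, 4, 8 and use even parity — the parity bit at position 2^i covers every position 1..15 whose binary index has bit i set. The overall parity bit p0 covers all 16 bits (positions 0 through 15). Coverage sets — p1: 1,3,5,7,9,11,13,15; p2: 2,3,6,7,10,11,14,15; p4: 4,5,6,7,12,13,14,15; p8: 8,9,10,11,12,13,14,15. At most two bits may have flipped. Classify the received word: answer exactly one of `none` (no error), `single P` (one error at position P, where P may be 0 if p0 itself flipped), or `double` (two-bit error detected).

single 0

s1: b1⊕b3⊕b5⊕b7⊕b9⊕b11⊕b13⊕b15 = 0⊕1⊕1⊕1⊕1⊕0⊕0⊕0 = 0
s2: b2⊕b3⊕b6⊕b7⊕b10⊕b11⊕b14⊕b15 = 1⊕1⊕0⊕1⊕0⊕0⊕1⊕0 = 0
s4: b4⊕b5⊕b6⊕b7⊕b12⊕b13⊕b14⊕b15 = 0⊕1⊕0⊕1⊕1⊕0⊕1⊕0 = 0
s8: b8⊕b9⊕b10⊕b11⊕b12⊕b13⊕b14⊕b15 = 1⊕1⊕0⊕0⊕1⊕0⊕1⊕0 = 0
Syndrome (s8...s1) = 0000 → position 0 (no error).
Overall parity (XOR of all 16 bits, including p0): 1⊕0⊕1⊕1⊕0⊕1⊕0⊕1⊕1⊕1⊕0⊕0⊕1⊕0⊕1⊕0 = 1
Overall=1, syndrome position=0 → single-bit error at position 0.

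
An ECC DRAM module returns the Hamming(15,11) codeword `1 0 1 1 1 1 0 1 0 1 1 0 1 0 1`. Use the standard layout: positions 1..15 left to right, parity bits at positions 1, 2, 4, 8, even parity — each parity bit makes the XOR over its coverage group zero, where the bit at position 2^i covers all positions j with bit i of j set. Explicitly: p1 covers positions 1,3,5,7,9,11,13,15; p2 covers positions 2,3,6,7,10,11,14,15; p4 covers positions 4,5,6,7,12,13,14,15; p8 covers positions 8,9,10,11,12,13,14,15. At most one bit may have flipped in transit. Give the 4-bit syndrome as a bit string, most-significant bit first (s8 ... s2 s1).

1110

s1: b1⊕b3⊕b5⊕b7⊕b9⊕b11⊕b13⊕b15 = 1⊕1⊕1⊕0⊕0⊕1⊕1⊕1 = 0
s2: b2⊕b3⊕b6⊕b7⊕b10⊕b11⊕b14⊕b15 = 0⊕1⊕1⊕0⊕1⊕1⊕0⊕1 = 1
s4: b4⊕b5⊕b6⊕b7⊕b12⊕b13⊕b14⊕b15 = 1⊕1⊕1⊕0⊕0⊕1⊕0⊕1 = 1
s8: b8⊕b9⊕b10⊕b11⊕b12⊕b13⊕b14⊕b15 = 1⊕0⊕1⊕1⊕0⊕1⊕0⊕1 = 1
Syndrome (s8...s1) = 1110 → position 14.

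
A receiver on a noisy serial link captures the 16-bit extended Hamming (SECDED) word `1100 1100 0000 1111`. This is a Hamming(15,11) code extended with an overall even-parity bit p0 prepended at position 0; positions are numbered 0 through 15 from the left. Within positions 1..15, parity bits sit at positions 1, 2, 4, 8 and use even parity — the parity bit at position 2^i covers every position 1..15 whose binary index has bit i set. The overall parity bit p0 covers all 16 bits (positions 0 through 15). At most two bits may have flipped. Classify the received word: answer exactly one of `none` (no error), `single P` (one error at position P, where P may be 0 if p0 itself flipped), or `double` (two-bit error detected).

none

s1: b1⊕b3⊕b5⊕b7⊕b9⊕b11⊕b13⊕b15 = 1⊕0⊕1⊕0⊕0⊕0⊕1⊕1 = 0
s2: b2⊕b3⊕b6⊕b7⊕b10⊕b11⊕b14⊕b15 = 0⊕0⊕0⊕0⊕0⊕0⊕1⊕1 = 0
s4: b4⊕b5⊕b6⊕b7⊕b12⊕b13⊕b14⊕b15 = 1⊕1⊕0⊕0⊕1⊕1⊕1⊕1 = 0
s8: b8⊕b9⊕b10⊕b11⊕b12⊕b13⊕b14⊕b15 = 0⊕0⊕0⊕0⊕1⊕1⊕1⊕1 = 0
Syndrome (s8...s1) = 0000 → position 0 (no error).
Overall parity (XOR of all 16 bits, including p0): 1⊕1⊕0⊕0⊕1⊕1⊕0⊕0⊕0⊕0⊕0⊕0⊕1⊕1⊕1⊕1 = 0
Overall=0, syndrome position=0 → no error.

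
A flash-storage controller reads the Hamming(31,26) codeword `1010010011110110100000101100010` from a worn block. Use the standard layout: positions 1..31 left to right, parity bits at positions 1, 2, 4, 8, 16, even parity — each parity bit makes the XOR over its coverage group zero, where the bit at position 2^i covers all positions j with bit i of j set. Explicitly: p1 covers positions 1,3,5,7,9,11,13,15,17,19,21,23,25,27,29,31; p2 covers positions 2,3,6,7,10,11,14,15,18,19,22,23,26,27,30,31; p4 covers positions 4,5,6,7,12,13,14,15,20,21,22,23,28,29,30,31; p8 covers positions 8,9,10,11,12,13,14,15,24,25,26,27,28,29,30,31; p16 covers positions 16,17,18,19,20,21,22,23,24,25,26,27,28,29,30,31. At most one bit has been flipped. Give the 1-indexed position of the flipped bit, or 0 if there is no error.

26

s1: b1⊕b3⊕b5⊕b7⊕b9⊕b11⊕b13⊕b15⊕b17⊕b19⊕b21⊕b23⊕b25⊕b27⊕b29⊕b31 = 1⊕1⊕0⊕0⊕1⊕1⊕0⊕1⊕1⊕0⊕0⊕1⊕1⊕0⊕0⊕0 = 0
s2: b2⊕b3⊕b6⊕b7⊕b10⊕b11⊕b14⊕b15⊕b18⊕b19⊕b22⊕b23⊕b26⊕b27⊕b30⊕b31 = 0⊕1⊕1⊕0⊕1⊕1⊕1⊕1⊕0⊕0⊕0⊕1⊕1⊕0⊕1⊕0 = 1
s4: b4⊕b5⊕b6⊕b7⊕b12⊕b13⊕b14⊕b15⊕b20⊕b21⊕b22⊕b23⊕b28⊕b29⊕b30⊕b31 = 0⊕0⊕1⊕0⊕1⊕0⊕1⊕1⊕0⊕0⊕0⊕1⊕0⊕0⊕1⊕0 = 0
s8: b8⊕b9⊕b10⊕b11⊕b12⊕b13⊕b14⊕b15⊕b24⊕b25⊕b26⊕b27⊕b28⊕b29⊕b30⊕b31 = 0⊕1⊕1⊕1⊕1⊕0⊕1⊕1⊕0⊕1⊕1⊕0⊕0⊕0⊕1⊕0 = 1
s16: b16⊕b17⊕b18⊕b19⊕b20⊕b21⊕b22⊕b23⊕b24⊕b25⊕b26⊕b27⊕b28⊕b29⊕b30⊕b31 = 0⊕1⊕0⊕0⊕0⊕0⊕0⊕1⊕0⊕1⊕1⊕0⊕0⊕0⊕1⊕0 = 1
Syndrome (s16...s1) = 11010 → position 26.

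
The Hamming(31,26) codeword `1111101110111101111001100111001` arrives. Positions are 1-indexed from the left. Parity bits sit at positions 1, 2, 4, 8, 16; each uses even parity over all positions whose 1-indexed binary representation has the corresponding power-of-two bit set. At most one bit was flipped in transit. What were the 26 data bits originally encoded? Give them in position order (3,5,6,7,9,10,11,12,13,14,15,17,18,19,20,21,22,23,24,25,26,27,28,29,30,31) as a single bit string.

s1: b1⊕b3⊕b5⊕b7⊕b9⊕b11⊕b13⊕b15⊕b17⊕b19⊕b21⊕b23⊕b25⊕b27⊕b29⊕b31 = 1⊕1⊕1⊕1⊕1⊕1⊕1⊕0⊕1⊕1⊕0⊕1⊕0⊕1⊕0⊕1 = 0
s2: b2⊕b3⊕b6⊕b7⊕b10⊕b11⊕b14⊕b15⊕b18⊕b19⊕b22⊕b23⊕b26⊕b27⊕b30⊕b31 = 1⊕1⊕0⊕1⊕0⊕1⊕1⊕0⊕1⊕1⊕1⊕1⊕1⊕1⊕0⊕1 = 0
s4: b4⊕b5⊕b6⊕b7⊕b12⊕b13⊕b14⊕b15⊕b20⊕b21⊕b22⊕b23⊕b28⊕b29⊕b30⊕b31 = 1⊕1⊕0⊕1⊕1⊕1⊕1⊕0⊕0⊕0⊕1⊕1⊕1⊕0⊕0⊕1 = 0
s8: b8⊕b9⊕b10⊕b11⊕b12⊕b13⊕b14⊕b15⊕b24⊕b25⊕b26⊕b27⊕b28⊕b29⊕b30⊕b31 = 1⊕1⊕0⊕1⊕1⊕1⊕1⊕0⊕0⊕0⊕1⊕1⊕1⊕0⊕0⊕1 = 0
s16: b16⊕b17⊕b18⊕b19⊕b20⊕b21⊕b22⊕b23⊕b24⊕b25⊕b26⊕b27⊕b28⊕b29⊕b30⊕b31 = 1⊕1⊕1⊕1⊕0⊕0⊕1⊕1⊕0⊕0⊕1⊕1⊕1⊕0⊕0⊕1 = 0
Syndrome (s16...s1) = 00000 → position 0 (no error).
No correction needed.
Data bits at positions 3,5,6,7,9,10,11,12,13,14,15,17,18,19,20,21,22,23,24,25,26,27,28,29,30,31: 11011011110111001100111001

11011011110111001100111001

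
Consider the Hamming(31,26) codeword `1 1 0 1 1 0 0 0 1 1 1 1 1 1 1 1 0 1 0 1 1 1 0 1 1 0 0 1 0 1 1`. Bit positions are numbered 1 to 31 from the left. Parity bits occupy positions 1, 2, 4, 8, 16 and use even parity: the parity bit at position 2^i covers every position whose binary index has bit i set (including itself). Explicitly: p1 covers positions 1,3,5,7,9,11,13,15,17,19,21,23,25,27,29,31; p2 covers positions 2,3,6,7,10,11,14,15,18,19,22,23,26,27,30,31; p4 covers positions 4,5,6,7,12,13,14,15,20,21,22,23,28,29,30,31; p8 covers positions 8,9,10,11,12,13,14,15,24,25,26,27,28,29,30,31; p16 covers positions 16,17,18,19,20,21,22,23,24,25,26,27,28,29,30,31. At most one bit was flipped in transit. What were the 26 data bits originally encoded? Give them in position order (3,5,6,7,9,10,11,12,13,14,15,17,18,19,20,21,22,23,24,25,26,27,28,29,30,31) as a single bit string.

s1: b1⊕b3⊕b5⊕b7⊕b9⊕b11⊕b13⊕b15⊕b17⊕b19⊕b21⊕b23⊕b25⊕b27⊕b29⊕b31 = 1⊕0⊕1⊕0⊕1⊕1⊕1⊕1⊕0⊕0⊕1⊕0⊕1⊕0⊕0⊕1 = 1
s2: b2⊕b3⊕b6⊕b7⊕b10⊕b11⊕b14⊕b15⊕b18⊕b19⊕b22⊕b23⊕b26⊕b27⊕b30⊕b31 = 1⊕0⊕0⊕0⊕1⊕1⊕1⊕1⊕1⊕0⊕1⊕0⊕0⊕0⊕1⊕1 = 1
s4: b4⊕b5⊕b6⊕b7⊕b12⊕b13⊕b14⊕b15⊕b20⊕b21⊕b22⊕b23⊕b28⊕b29⊕b30⊕b31 = 1⊕1⊕0⊕0⊕1⊕1⊕1⊕1⊕1⊕1⊕1⊕0⊕1⊕0⊕1⊕1 = 0
s8: b8⊕b9⊕b10⊕b11⊕b12⊕b13⊕b14⊕b15⊕b24⊕b25⊕b26⊕b27⊕b28⊕b29⊕b30⊕b31 = 0⊕1⊕1⊕1⊕1⊕1⊕1⊕1⊕1⊕1⊕0⊕0⊕1⊕0⊕1⊕1 = 0
s16: b16⊕b17⊕b18⊕b19⊕b20⊕b21⊕b22⊕b23⊕b24⊕b25⊕b26⊕b27⊕b28⊕b29⊕b30⊕b31 = 1⊕0⊕1⊕0⊕1⊕1⊕1⊕0⊕1⊕1⊕0⊕0⊕1⊕0⊕1⊕1 = 0
Syndrome (s16...s1) = 00011 → position 3.
Flip bit 3: corrected codeword = 1111100011111111010111011001011
Data bits at positions 3,5,6,7,9,10,11,12,13,14,15,17,18,19,20,21,22,23,24,25,26,27,28,29,30,31: 11001111111010111011001011

11001111111010111011001011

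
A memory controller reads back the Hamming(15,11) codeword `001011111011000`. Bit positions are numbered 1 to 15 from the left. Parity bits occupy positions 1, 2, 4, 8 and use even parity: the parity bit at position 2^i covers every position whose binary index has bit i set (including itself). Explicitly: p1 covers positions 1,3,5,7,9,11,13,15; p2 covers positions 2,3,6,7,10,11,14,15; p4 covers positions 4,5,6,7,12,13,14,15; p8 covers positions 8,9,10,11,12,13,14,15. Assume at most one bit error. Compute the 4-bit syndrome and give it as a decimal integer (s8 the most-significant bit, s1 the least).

s1: b1⊕b3⊕b5⊕b7⊕b9⊕b11⊕b13⊕b15 = 0⊕1⊕1⊕1⊕1⊕1⊕0⊕0 = 1
s2: b2⊕b3⊕b6⊕b7⊕b10⊕b11⊕b14⊕b15 = 0⊕1⊕1⊕1⊕0⊕1⊕0⊕0 = 0
s4: b4⊕b5⊕b6⊕b7⊕b12⊕b13⊕b14⊕b15 = 0⊕1⊕1⊕1⊕1⊕0⊕0⊕0 = 0
s8: b8⊕b9⊕b10⊕b11⊕b12⊕b13⊕b14⊕b15 = 1⊕1⊕0⊕1⊕1⊕0⊕0⊕0 = 0
Syndrome (s8...s1) = 0001 → position 1.

1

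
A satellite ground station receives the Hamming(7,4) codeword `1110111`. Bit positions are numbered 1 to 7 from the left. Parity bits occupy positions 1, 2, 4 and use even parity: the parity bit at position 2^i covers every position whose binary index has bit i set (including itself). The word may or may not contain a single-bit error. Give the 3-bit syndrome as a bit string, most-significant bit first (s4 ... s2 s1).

s1: b1⊕b3⊕b5⊕b7 = 1⊕1⊕1⊕1 = 0
s2: b2⊕b3⊕b6⊕b7 = 1⊕1⊕1⊕1 = 0
s4: b4⊕b5⊕b6⊕b7 = 0⊕1⊕1⊕1 = 1
Syndrome (s4...s1) = 100 → position 4.

100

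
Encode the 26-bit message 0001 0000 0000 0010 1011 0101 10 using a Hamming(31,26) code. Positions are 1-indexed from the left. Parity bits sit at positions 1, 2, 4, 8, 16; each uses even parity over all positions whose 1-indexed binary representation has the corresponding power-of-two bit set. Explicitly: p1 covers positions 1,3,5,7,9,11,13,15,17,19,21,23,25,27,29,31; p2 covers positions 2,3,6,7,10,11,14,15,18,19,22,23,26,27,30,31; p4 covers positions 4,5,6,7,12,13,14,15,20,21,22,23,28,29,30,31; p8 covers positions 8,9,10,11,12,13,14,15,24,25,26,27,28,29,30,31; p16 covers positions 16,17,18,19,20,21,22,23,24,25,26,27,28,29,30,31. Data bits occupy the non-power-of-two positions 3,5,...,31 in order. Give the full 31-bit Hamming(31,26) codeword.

0001001100000001000101011010110

Place data bits at non-power-of-two positions: b3=0, b5=0, b6=0, b7=1, b9=0, b10=0, b11=0, b12=0, b13=0, b14=0, b15=0, b17=0, b18=0, b19=0, b20=1, b21=0, b22=1, b23=0, b24=1, b25=1, b26=0, b27=1, b28=0, b29=1, b30=1, b31=0.
p1 = XOR of data positions {3,5,7,9,11,13,15,17,19,21,23,25,27,29,31} = 0⊕0⊕1⊕0⊕0⊕0⊕0⊕0⊕0⊕0⊕0⊕1⊕1⊕1⊕0 = 0
p2 = XOR of data positions {3,6,7,10,11,14,15,18,19,22,23,26,27,30,31} = 0⊕0⊕1⊕0⊕0⊕0⊕0⊕0⊕0⊕1⊕0⊕0⊕1⊕1⊕0 = 0
p4 = XOR of data positions {5,6,7,12,13,14,15,20,21,22,23,28,29,30,31} = 0⊕0⊕1⊕0⊕0⊕0⊕0⊕1⊕0⊕1⊕0⊕0⊕1⊕1⊕0 = 1
p8 = XOR of data positions {9,10,11,12,13,14,15,24,25,26,27,28,29,30,31} = 0⊕0⊕0⊕0⊕0⊕0⊕0⊕1⊕1⊕0⊕1⊕0⊕1⊕1⊕0 = 1
p16 = XOR of data positions {17,18,19,20,21,22,23,24,25,26,27,28,29,30,31} = 0⊕0⊕0⊕1⊕0⊕1⊕0⊕1⊕1⊕0⊕1⊕0⊕1⊕1⊕0 = 1
Codeword b1..b31 = 0001001100000001000101011010110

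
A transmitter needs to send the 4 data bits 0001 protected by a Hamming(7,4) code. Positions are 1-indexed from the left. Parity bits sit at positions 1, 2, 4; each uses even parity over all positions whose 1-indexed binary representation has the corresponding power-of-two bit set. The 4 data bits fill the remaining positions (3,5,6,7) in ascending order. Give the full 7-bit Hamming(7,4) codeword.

Place data bits at non-power-of-two positions: b3=0, b5=0, b6=0, b7=1.
p1 = XOR of data positions {3,5,7} = 0⊕0⊕1 = 1
p2 = XOR of data positions {3,6,7} = 0⊕0⊕1 = 1
p4 = XOR of data positions {5,6,7} = 0⊕0⊕1 = 1
Codeword b1..b7 = 1101001

1101001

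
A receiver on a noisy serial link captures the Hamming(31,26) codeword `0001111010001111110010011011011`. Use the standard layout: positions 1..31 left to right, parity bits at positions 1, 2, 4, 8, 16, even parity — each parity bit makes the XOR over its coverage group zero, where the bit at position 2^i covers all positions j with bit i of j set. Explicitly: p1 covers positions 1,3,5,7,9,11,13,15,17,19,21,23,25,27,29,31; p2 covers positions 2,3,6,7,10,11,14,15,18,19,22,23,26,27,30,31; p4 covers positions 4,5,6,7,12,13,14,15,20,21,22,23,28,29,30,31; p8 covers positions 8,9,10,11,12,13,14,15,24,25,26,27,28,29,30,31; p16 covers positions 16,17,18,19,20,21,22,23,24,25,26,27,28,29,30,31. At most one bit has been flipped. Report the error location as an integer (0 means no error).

4

s1: b1⊕b3⊕b5⊕b7⊕b9⊕b11⊕b13⊕b15⊕b17⊕b19⊕b21⊕b23⊕b25⊕b27⊕b29⊕b31 = 0⊕0⊕1⊕1⊕1⊕0⊕1⊕1⊕1⊕0⊕1⊕0⊕1⊕1⊕0⊕1 = 0
s2: b2⊕b3⊕b6⊕b7⊕b10⊕b11⊕b14⊕b15⊕b18⊕b19⊕b22⊕b23⊕b26⊕b27⊕b30⊕b31 = 0⊕0⊕1⊕1⊕0⊕0⊕1⊕1⊕1⊕0⊕0⊕0⊕0⊕1⊕1⊕1 = 0
s4: b4⊕b5⊕b6⊕b7⊕b12⊕b13⊕b14⊕b15⊕b20⊕b21⊕b22⊕b23⊕b28⊕b29⊕b30⊕b31 = 1⊕1⊕1⊕1⊕0⊕1⊕1⊕1⊕0⊕1⊕0⊕0⊕1⊕0⊕1⊕1 = 1
s8: b8⊕b9⊕b10⊕b11⊕b12⊕b13⊕b14⊕b15⊕b24⊕b25⊕b26⊕b27⊕b28⊕b29⊕b30⊕b31 = 0⊕1⊕0⊕0⊕0⊕1⊕1⊕1⊕1⊕1⊕0⊕1⊕1⊕0⊕1⊕1 = 0
s16: b16⊕b17⊕b18⊕b19⊕b20⊕b21⊕b22⊕b23⊕b24⊕b25⊕b26⊕b27⊕b28⊕b29⊕b30⊕b31 = 1⊕1⊕1⊕0⊕0⊕1⊕0⊕0⊕1⊕1⊕0⊕1⊕1⊕0⊕1⊕1 = 0
Syndrome (s16...s1) = 00100 → position 4.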